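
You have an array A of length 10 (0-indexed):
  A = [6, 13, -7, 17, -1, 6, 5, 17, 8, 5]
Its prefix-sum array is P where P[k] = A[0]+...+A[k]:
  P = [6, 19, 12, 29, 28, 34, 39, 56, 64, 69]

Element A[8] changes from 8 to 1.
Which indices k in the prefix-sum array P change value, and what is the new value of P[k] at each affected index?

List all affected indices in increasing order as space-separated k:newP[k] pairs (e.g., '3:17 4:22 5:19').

P[k] = A[0] + ... + A[k]
P[k] includes A[8] iff k >= 8
Affected indices: 8, 9, ..., 9; delta = -7
  P[8]: 64 + -7 = 57
  P[9]: 69 + -7 = 62

Answer: 8:57 9:62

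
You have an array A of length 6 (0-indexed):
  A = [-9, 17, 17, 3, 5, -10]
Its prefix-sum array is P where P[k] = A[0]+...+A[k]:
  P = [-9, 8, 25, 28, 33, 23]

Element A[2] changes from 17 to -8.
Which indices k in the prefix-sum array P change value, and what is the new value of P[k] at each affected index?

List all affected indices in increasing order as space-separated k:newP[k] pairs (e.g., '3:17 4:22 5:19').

Answer: 2:0 3:3 4:8 5:-2

Derivation:
P[k] = A[0] + ... + A[k]
P[k] includes A[2] iff k >= 2
Affected indices: 2, 3, ..., 5; delta = -25
  P[2]: 25 + -25 = 0
  P[3]: 28 + -25 = 3
  P[4]: 33 + -25 = 8
  P[5]: 23 + -25 = -2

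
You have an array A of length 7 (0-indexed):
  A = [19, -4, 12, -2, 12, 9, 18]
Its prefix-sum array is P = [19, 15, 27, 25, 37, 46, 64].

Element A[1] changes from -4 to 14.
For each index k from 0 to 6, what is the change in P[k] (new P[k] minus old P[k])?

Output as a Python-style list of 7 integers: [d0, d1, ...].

Element change: A[1] -4 -> 14, delta = 18
For k < 1: P[k] unchanged, delta_P[k] = 0
For k >= 1: P[k] shifts by exactly 18
Delta array: [0, 18, 18, 18, 18, 18, 18]

Answer: [0, 18, 18, 18, 18, 18, 18]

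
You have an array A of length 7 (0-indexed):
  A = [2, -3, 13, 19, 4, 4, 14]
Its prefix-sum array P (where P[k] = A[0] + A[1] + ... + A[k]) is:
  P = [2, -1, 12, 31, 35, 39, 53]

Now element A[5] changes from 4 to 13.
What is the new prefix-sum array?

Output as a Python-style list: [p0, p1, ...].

Change: A[5] 4 -> 13, delta = 9
P[k] for k < 5: unchanged (A[5] not included)
P[k] for k >= 5: shift by delta = 9
  P[0] = 2 + 0 = 2
  P[1] = -1 + 0 = -1
  P[2] = 12 + 0 = 12
  P[3] = 31 + 0 = 31
  P[4] = 35 + 0 = 35
  P[5] = 39 + 9 = 48
  P[6] = 53 + 9 = 62

Answer: [2, -1, 12, 31, 35, 48, 62]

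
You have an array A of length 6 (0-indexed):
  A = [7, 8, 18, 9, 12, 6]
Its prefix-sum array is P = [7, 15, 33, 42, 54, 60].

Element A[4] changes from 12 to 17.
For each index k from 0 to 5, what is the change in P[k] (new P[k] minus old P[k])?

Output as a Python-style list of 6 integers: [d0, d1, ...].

Element change: A[4] 12 -> 17, delta = 5
For k < 4: P[k] unchanged, delta_P[k] = 0
For k >= 4: P[k] shifts by exactly 5
Delta array: [0, 0, 0, 0, 5, 5]

Answer: [0, 0, 0, 0, 5, 5]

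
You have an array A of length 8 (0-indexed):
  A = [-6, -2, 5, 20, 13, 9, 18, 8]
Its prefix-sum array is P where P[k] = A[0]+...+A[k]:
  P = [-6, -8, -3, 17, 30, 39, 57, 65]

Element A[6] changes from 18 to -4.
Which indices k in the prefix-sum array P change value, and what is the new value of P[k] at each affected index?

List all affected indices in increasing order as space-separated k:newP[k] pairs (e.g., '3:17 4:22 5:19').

Answer: 6:35 7:43

Derivation:
P[k] = A[0] + ... + A[k]
P[k] includes A[6] iff k >= 6
Affected indices: 6, 7, ..., 7; delta = -22
  P[6]: 57 + -22 = 35
  P[7]: 65 + -22 = 43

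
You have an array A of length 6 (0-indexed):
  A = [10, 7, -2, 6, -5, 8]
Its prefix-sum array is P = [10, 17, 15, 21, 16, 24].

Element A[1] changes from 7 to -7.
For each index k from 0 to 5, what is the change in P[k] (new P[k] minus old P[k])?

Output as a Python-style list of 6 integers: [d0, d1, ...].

Answer: [0, -14, -14, -14, -14, -14]

Derivation:
Element change: A[1] 7 -> -7, delta = -14
For k < 1: P[k] unchanged, delta_P[k] = 0
For k >= 1: P[k] shifts by exactly -14
Delta array: [0, -14, -14, -14, -14, -14]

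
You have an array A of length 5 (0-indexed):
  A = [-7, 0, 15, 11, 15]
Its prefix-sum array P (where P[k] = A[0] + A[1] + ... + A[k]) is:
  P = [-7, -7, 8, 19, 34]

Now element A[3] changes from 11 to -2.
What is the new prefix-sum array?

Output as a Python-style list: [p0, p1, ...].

Change: A[3] 11 -> -2, delta = -13
P[k] for k < 3: unchanged (A[3] not included)
P[k] for k >= 3: shift by delta = -13
  P[0] = -7 + 0 = -7
  P[1] = -7 + 0 = -7
  P[2] = 8 + 0 = 8
  P[3] = 19 + -13 = 6
  P[4] = 34 + -13 = 21

Answer: [-7, -7, 8, 6, 21]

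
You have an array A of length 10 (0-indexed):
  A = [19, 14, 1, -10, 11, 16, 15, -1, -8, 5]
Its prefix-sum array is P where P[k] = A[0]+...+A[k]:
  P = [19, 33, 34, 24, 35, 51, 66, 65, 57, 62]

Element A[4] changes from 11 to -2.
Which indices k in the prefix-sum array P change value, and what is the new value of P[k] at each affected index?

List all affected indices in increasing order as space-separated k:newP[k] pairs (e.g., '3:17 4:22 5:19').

P[k] = A[0] + ... + A[k]
P[k] includes A[4] iff k >= 4
Affected indices: 4, 5, ..., 9; delta = -13
  P[4]: 35 + -13 = 22
  P[5]: 51 + -13 = 38
  P[6]: 66 + -13 = 53
  P[7]: 65 + -13 = 52
  P[8]: 57 + -13 = 44
  P[9]: 62 + -13 = 49

Answer: 4:22 5:38 6:53 7:52 8:44 9:49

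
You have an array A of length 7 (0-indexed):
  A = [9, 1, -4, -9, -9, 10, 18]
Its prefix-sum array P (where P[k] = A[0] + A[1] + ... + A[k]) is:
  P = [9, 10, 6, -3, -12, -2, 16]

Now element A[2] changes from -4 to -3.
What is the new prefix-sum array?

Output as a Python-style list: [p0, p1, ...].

Change: A[2] -4 -> -3, delta = 1
P[k] for k < 2: unchanged (A[2] not included)
P[k] for k >= 2: shift by delta = 1
  P[0] = 9 + 0 = 9
  P[1] = 10 + 0 = 10
  P[2] = 6 + 1 = 7
  P[3] = -3 + 1 = -2
  P[4] = -12 + 1 = -11
  P[5] = -2 + 1 = -1
  P[6] = 16 + 1 = 17

Answer: [9, 10, 7, -2, -11, -1, 17]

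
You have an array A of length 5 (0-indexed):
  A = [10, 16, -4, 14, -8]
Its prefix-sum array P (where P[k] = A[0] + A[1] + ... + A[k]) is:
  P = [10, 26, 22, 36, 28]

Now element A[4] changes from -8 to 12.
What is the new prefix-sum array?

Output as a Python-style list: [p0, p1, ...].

Answer: [10, 26, 22, 36, 48]

Derivation:
Change: A[4] -8 -> 12, delta = 20
P[k] for k < 4: unchanged (A[4] not included)
P[k] for k >= 4: shift by delta = 20
  P[0] = 10 + 0 = 10
  P[1] = 26 + 0 = 26
  P[2] = 22 + 0 = 22
  P[3] = 36 + 0 = 36
  P[4] = 28 + 20 = 48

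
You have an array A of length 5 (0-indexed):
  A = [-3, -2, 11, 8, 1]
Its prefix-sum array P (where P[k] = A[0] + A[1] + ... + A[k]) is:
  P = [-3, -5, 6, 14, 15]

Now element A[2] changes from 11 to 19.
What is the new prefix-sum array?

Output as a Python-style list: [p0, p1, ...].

Change: A[2] 11 -> 19, delta = 8
P[k] for k < 2: unchanged (A[2] not included)
P[k] for k >= 2: shift by delta = 8
  P[0] = -3 + 0 = -3
  P[1] = -5 + 0 = -5
  P[2] = 6 + 8 = 14
  P[3] = 14 + 8 = 22
  P[4] = 15 + 8 = 23

Answer: [-3, -5, 14, 22, 23]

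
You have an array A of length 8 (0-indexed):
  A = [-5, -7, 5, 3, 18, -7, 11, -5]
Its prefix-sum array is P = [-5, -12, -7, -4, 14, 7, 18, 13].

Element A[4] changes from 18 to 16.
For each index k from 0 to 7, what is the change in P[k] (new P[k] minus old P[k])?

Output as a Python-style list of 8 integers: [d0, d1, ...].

Element change: A[4] 18 -> 16, delta = -2
For k < 4: P[k] unchanged, delta_P[k] = 0
For k >= 4: P[k] shifts by exactly -2
Delta array: [0, 0, 0, 0, -2, -2, -2, -2]

Answer: [0, 0, 0, 0, -2, -2, -2, -2]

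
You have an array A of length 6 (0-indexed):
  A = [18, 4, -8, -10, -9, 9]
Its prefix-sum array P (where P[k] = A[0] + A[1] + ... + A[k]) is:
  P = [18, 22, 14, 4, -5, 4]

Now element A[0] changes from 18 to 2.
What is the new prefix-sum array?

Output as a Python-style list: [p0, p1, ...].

Answer: [2, 6, -2, -12, -21, -12]

Derivation:
Change: A[0] 18 -> 2, delta = -16
P[k] for k < 0: unchanged (A[0] not included)
P[k] for k >= 0: shift by delta = -16
  P[0] = 18 + -16 = 2
  P[1] = 22 + -16 = 6
  P[2] = 14 + -16 = -2
  P[3] = 4 + -16 = -12
  P[4] = -5 + -16 = -21
  P[5] = 4 + -16 = -12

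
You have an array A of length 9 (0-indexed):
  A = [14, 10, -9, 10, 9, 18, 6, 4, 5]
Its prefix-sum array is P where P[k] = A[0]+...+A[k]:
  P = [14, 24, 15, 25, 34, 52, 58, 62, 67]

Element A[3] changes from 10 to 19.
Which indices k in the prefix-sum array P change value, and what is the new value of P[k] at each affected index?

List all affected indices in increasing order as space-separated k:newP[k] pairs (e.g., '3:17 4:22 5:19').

Answer: 3:34 4:43 5:61 6:67 7:71 8:76

Derivation:
P[k] = A[0] + ... + A[k]
P[k] includes A[3] iff k >= 3
Affected indices: 3, 4, ..., 8; delta = 9
  P[3]: 25 + 9 = 34
  P[4]: 34 + 9 = 43
  P[5]: 52 + 9 = 61
  P[6]: 58 + 9 = 67
  P[7]: 62 + 9 = 71
  P[8]: 67 + 9 = 76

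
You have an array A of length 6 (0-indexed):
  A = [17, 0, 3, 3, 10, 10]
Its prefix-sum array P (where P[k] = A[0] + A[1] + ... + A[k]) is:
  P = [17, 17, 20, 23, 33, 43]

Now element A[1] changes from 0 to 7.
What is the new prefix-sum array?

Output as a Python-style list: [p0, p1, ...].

Answer: [17, 24, 27, 30, 40, 50]

Derivation:
Change: A[1] 0 -> 7, delta = 7
P[k] for k < 1: unchanged (A[1] not included)
P[k] for k >= 1: shift by delta = 7
  P[0] = 17 + 0 = 17
  P[1] = 17 + 7 = 24
  P[2] = 20 + 7 = 27
  P[3] = 23 + 7 = 30
  P[4] = 33 + 7 = 40
  P[5] = 43 + 7 = 50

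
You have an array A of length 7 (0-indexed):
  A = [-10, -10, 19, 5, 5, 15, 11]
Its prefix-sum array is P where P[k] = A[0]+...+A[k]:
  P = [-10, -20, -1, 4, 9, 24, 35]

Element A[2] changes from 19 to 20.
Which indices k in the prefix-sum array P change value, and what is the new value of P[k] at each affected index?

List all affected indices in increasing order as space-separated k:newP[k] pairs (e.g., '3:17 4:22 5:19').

P[k] = A[0] + ... + A[k]
P[k] includes A[2] iff k >= 2
Affected indices: 2, 3, ..., 6; delta = 1
  P[2]: -1 + 1 = 0
  P[3]: 4 + 1 = 5
  P[4]: 9 + 1 = 10
  P[5]: 24 + 1 = 25
  P[6]: 35 + 1 = 36

Answer: 2:0 3:5 4:10 5:25 6:36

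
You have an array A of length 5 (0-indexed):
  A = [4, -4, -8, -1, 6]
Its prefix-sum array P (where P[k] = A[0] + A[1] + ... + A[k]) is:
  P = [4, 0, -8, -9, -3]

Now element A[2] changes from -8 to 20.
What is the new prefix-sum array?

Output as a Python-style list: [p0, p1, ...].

Change: A[2] -8 -> 20, delta = 28
P[k] for k < 2: unchanged (A[2] not included)
P[k] for k >= 2: shift by delta = 28
  P[0] = 4 + 0 = 4
  P[1] = 0 + 0 = 0
  P[2] = -8 + 28 = 20
  P[3] = -9 + 28 = 19
  P[4] = -3 + 28 = 25

Answer: [4, 0, 20, 19, 25]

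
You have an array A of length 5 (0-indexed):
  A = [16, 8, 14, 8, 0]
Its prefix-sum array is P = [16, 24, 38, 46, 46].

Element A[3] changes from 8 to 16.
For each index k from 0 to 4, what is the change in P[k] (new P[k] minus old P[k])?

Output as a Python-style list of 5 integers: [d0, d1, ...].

Answer: [0, 0, 0, 8, 8]

Derivation:
Element change: A[3] 8 -> 16, delta = 8
For k < 3: P[k] unchanged, delta_P[k] = 0
For k >= 3: P[k] shifts by exactly 8
Delta array: [0, 0, 0, 8, 8]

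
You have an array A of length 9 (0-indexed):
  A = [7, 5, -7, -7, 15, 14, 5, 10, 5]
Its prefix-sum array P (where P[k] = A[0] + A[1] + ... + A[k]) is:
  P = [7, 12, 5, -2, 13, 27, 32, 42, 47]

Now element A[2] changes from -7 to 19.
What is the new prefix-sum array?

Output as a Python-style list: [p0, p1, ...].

Change: A[2] -7 -> 19, delta = 26
P[k] for k < 2: unchanged (A[2] not included)
P[k] for k >= 2: shift by delta = 26
  P[0] = 7 + 0 = 7
  P[1] = 12 + 0 = 12
  P[2] = 5 + 26 = 31
  P[3] = -2 + 26 = 24
  P[4] = 13 + 26 = 39
  P[5] = 27 + 26 = 53
  P[6] = 32 + 26 = 58
  P[7] = 42 + 26 = 68
  P[8] = 47 + 26 = 73

Answer: [7, 12, 31, 24, 39, 53, 58, 68, 73]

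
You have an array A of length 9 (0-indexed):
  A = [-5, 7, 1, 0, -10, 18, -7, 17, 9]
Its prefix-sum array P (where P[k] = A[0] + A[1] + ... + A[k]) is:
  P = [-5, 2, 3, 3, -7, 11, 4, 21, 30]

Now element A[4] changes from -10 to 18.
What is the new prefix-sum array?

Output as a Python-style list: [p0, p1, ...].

Answer: [-5, 2, 3, 3, 21, 39, 32, 49, 58]

Derivation:
Change: A[4] -10 -> 18, delta = 28
P[k] for k < 4: unchanged (A[4] not included)
P[k] for k >= 4: shift by delta = 28
  P[0] = -5 + 0 = -5
  P[1] = 2 + 0 = 2
  P[2] = 3 + 0 = 3
  P[3] = 3 + 0 = 3
  P[4] = -7 + 28 = 21
  P[5] = 11 + 28 = 39
  P[6] = 4 + 28 = 32
  P[7] = 21 + 28 = 49
  P[8] = 30 + 28 = 58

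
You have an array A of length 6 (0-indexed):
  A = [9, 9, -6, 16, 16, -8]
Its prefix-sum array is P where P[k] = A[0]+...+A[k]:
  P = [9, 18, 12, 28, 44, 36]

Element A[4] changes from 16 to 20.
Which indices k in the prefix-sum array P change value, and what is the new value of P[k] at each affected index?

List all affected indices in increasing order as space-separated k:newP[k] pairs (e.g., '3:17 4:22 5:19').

Answer: 4:48 5:40

Derivation:
P[k] = A[0] + ... + A[k]
P[k] includes A[4] iff k >= 4
Affected indices: 4, 5, ..., 5; delta = 4
  P[4]: 44 + 4 = 48
  P[5]: 36 + 4 = 40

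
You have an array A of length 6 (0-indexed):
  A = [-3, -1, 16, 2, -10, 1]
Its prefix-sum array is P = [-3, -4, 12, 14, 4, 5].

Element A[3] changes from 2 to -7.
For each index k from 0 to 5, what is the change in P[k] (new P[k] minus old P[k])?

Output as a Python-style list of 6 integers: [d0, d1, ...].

Answer: [0, 0, 0, -9, -9, -9]

Derivation:
Element change: A[3] 2 -> -7, delta = -9
For k < 3: P[k] unchanged, delta_P[k] = 0
For k >= 3: P[k] shifts by exactly -9
Delta array: [0, 0, 0, -9, -9, -9]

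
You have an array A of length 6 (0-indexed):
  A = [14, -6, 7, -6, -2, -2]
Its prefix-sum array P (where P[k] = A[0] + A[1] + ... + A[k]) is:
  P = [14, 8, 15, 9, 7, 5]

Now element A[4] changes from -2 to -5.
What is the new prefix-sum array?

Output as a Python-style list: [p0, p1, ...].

Answer: [14, 8, 15, 9, 4, 2]

Derivation:
Change: A[4] -2 -> -5, delta = -3
P[k] for k < 4: unchanged (A[4] not included)
P[k] for k >= 4: shift by delta = -3
  P[0] = 14 + 0 = 14
  P[1] = 8 + 0 = 8
  P[2] = 15 + 0 = 15
  P[3] = 9 + 0 = 9
  P[4] = 7 + -3 = 4
  P[5] = 5 + -3 = 2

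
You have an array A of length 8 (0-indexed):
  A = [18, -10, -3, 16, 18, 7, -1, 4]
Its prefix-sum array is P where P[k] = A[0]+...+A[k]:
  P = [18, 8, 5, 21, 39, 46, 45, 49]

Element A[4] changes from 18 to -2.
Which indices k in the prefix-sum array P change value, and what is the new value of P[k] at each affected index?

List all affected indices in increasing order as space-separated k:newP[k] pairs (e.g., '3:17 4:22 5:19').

P[k] = A[0] + ... + A[k]
P[k] includes A[4] iff k >= 4
Affected indices: 4, 5, ..., 7; delta = -20
  P[4]: 39 + -20 = 19
  P[5]: 46 + -20 = 26
  P[6]: 45 + -20 = 25
  P[7]: 49 + -20 = 29

Answer: 4:19 5:26 6:25 7:29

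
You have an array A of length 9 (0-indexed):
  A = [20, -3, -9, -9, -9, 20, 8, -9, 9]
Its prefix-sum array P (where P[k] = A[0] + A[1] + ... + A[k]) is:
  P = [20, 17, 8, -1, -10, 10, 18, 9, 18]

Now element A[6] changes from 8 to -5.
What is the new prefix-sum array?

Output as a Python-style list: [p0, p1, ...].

Change: A[6] 8 -> -5, delta = -13
P[k] for k < 6: unchanged (A[6] not included)
P[k] for k >= 6: shift by delta = -13
  P[0] = 20 + 0 = 20
  P[1] = 17 + 0 = 17
  P[2] = 8 + 0 = 8
  P[3] = -1 + 0 = -1
  P[4] = -10 + 0 = -10
  P[5] = 10 + 0 = 10
  P[6] = 18 + -13 = 5
  P[7] = 9 + -13 = -4
  P[8] = 18 + -13 = 5

Answer: [20, 17, 8, -1, -10, 10, 5, -4, 5]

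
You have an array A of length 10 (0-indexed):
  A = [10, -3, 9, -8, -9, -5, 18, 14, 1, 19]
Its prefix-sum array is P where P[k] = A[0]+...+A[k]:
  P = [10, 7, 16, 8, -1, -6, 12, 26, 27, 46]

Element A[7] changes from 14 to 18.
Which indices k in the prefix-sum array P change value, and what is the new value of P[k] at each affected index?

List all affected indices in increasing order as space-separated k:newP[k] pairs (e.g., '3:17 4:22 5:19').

Answer: 7:30 8:31 9:50

Derivation:
P[k] = A[0] + ... + A[k]
P[k] includes A[7] iff k >= 7
Affected indices: 7, 8, ..., 9; delta = 4
  P[7]: 26 + 4 = 30
  P[8]: 27 + 4 = 31
  P[9]: 46 + 4 = 50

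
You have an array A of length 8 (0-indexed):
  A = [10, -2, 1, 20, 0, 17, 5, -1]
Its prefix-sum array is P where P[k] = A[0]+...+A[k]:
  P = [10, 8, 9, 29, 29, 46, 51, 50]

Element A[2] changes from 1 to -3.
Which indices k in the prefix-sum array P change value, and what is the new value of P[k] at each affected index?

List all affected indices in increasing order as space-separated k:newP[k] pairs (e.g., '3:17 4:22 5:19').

P[k] = A[0] + ... + A[k]
P[k] includes A[2] iff k >= 2
Affected indices: 2, 3, ..., 7; delta = -4
  P[2]: 9 + -4 = 5
  P[3]: 29 + -4 = 25
  P[4]: 29 + -4 = 25
  P[5]: 46 + -4 = 42
  P[6]: 51 + -4 = 47
  P[7]: 50 + -4 = 46

Answer: 2:5 3:25 4:25 5:42 6:47 7:46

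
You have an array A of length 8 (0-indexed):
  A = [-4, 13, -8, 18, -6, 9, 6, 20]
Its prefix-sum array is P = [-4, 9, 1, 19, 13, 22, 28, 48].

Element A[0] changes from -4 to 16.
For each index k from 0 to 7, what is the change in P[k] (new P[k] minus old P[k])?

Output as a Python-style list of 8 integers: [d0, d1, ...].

Element change: A[0] -4 -> 16, delta = 20
For k < 0: P[k] unchanged, delta_P[k] = 0
For k >= 0: P[k] shifts by exactly 20
Delta array: [20, 20, 20, 20, 20, 20, 20, 20]

Answer: [20, 20, 20, 20, 20, 20, 20, 20]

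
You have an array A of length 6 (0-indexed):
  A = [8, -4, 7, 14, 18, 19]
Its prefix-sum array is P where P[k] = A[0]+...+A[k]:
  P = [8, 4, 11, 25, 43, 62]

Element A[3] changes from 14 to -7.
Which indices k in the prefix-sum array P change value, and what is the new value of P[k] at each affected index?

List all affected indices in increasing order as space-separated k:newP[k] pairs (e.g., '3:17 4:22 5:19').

Answer: 3:4 4:22 5:41

Derivation:
P[k] = A[0] + ... + A[k]
P[k] includes A[3] iff k >= 3
Affected indices: 3, 4, ..., 5; delta = -21
  P[3]: 25 + -21 = 4
  P[4]: 43 + -21 = 22
  P[5]: 62 + -21 = 41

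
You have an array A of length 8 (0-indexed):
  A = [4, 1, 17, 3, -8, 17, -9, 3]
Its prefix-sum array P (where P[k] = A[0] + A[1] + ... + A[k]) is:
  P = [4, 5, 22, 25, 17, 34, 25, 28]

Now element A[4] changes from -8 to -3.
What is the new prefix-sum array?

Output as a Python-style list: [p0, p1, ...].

Change: A[4] -8 -> -3, delta = 5
P[k] for k < 4: unchanged (A[4] not included)
P[k] for k >= 4: shift by delta = 5
  P[0] = 4 + 0 = 4
  P[1] = 5 + 0 = 5
  P[2] = 22 + 0 = 22
  P[3] = 25 + 0 = 25
  P[4] = 17 + 5 = 22
  P[5] = 34 + 5 = 39
  P[6] = 25 + 5 = 30
  P[7] = 28 + 5 = 33

Answer: [4, 5, 22, 25, 22, 39, 30, 33]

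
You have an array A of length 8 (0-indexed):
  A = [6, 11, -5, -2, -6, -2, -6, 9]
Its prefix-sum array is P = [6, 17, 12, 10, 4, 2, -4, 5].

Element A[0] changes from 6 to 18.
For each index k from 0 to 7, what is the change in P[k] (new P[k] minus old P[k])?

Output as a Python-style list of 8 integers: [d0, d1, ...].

Answer: [12, 12, 12, 12, 12, 12, 12, 12]

Derivation:
Element change: A[0] 6 -> 18, delta = 12
For k < 0: P[k] unchanged, delta_P[k] = 0
For k >= 0: P[k] shifts by exactly 12
Delta array: [12, 12, 12, 12, 12, 12, 12, 12]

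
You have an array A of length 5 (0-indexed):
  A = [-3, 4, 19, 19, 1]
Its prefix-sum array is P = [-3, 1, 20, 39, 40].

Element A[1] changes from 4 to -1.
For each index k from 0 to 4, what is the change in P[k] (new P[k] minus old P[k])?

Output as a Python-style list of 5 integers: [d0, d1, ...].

Element change: A[1] 4 -> -1, delta = -5
For k < 1: P[k] unchanged, delta_P[k] = 0
For k >= 1: P[k] shifts by exactly -5
Delta array: [0, -5, -5, -5, -5]

Answer: [0, -5, -5, -5, -5]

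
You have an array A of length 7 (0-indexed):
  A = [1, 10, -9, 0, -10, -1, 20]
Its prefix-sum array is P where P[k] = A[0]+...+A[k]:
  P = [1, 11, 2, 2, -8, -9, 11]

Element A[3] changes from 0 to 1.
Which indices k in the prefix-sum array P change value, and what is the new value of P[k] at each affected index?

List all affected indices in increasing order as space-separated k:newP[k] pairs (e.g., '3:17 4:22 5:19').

Answer: 3:3 4:-7 5:-8 6:12

Derivation:
P[k] = A[0] + ... + A[k]
P[k] includes A[3] iff k >= 3
Affected indices: 3, 4, ..., 6; delta = 1
  P[3]: 2 + 1 = 3
  P[4]: -8 + 1 = -7
  P[5]: -9 + 1 = -8
  P[6]: 11 + 1 = 12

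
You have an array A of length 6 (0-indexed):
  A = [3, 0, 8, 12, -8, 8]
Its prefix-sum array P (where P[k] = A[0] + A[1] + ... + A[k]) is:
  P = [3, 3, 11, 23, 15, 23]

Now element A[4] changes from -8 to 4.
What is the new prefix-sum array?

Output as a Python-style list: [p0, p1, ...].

Change: A[4] -8 -> 4, delta = 12
P[k] for k < 4: unchanged (A[4] not included)
P[k] for k >= 4: shift by delta = 12
  P[0] = 3 + 0 = 3
  P[1] = 3 + 0 = 3
  P[2] = 11 + 0 = 11
  P[3] = 23 + 0 = 23
  P[4] = 15 + 12 = 27
  P[5] = 23 + 12 = 35

Answer: [3, 3, 11, 23, 27, 35]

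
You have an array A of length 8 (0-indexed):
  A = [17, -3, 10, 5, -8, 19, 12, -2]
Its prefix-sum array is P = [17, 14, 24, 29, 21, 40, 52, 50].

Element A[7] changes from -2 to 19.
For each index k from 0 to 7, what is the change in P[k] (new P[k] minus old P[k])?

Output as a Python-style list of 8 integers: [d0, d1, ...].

Answer: [0, 0, 0, 0, 0, 0, 0, 21]

Derivation:
Element change: A[7] -2 -> 19, delta = 21
For k < 7: P[k] unchanged, delta_P[k] = 0
For k >= 7: P[k] shifts by exactly 21
Delta array: [0, 0, 0, 0, 0, 0, 0, 21]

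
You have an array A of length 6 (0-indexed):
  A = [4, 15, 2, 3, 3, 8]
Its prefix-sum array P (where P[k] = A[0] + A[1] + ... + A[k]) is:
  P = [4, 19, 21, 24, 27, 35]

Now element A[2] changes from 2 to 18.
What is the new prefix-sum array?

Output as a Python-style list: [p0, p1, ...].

Change: A[2] 2 -> 18, delta = 16
P[k] for k < 2: unchanged (A[2] not included)
P[k] for k >= 2: shift by delta = 16
  P[0] = 4 + 0 = 4
  P[1] = 19 + 0 = 19
  P[2] = 21 + 16 = 37
  P[3] = 24 + 16 = 40
  P[4] = 27 + 16 = 43
  P[5] = 35 + 16 = 51

Answer: [4, 19, 37, 40, 43, 51]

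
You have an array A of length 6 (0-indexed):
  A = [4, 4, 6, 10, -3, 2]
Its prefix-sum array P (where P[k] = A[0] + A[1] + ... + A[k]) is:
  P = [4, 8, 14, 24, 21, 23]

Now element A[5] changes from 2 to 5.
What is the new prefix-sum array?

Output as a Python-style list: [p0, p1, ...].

Answer: [4, 8, 14, 24, 21, 26]

Derivation:
Change: A[5] 2 -> 5, delta = 3
P[k] for k < 5: unchanged (A[5] not included)
P[k] for k >= 5: shift by delta = 3
  P[0] = 4 + 0 = 4
  P[1] = 8 + 0 = 8
  P[2] = 14 + 0 = 14
  P[3] = 24 + 0 = 24
  P[4] = 21 + 0 = 21
  P[5] = 23 + 3 = 26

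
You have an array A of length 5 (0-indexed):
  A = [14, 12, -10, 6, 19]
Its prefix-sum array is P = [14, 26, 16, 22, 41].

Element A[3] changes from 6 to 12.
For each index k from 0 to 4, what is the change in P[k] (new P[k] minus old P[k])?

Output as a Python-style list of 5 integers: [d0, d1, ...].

Element change: A[3] 6 -> 12, delta = 6
For k < 3: P[k] unchanged, delta_P[k] = 0
For k >= 3: P[k] shifts by exactly 6
Delta array: [0, 0, 0, 6, 6]

Answer: [0, 0, 0, 6, 6]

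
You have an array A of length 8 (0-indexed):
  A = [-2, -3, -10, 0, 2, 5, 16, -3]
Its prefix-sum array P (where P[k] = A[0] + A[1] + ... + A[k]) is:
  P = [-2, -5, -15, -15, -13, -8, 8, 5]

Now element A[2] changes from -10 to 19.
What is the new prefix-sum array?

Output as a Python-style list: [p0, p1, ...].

Change: A[2] -10 -> 19, delta = 29
P[k] for k < 2: unchanged (A[2] not included)
P[k] for k >= 2: shift by delta = 29
  P[0] = -2 + 0 = -2
  P[1] = -5 + 0 = -5
  P[2] = -15 + 29 = 14
  P[3] = -15 + 29 = 14
  P[4] = -13 + 29 = 16
  P[5] = -8 + 29 = 21
  P[6] = 8 + 29 = 37
  P[7] = 5 + 29 = 34

Answer: [-2, -5, 14, 14, 16, 21, 37, 34]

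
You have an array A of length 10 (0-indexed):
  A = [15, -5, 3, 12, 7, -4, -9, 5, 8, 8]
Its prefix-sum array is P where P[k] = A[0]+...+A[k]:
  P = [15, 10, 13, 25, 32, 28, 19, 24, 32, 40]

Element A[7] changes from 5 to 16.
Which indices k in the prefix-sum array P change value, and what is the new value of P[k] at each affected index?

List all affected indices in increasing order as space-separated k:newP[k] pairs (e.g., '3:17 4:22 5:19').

Answer: 7:35 8:43 9:51

Derivation:
P[k] = A[0] + ... + A[k]
P[k] includes A[7] iff k >= 7
Affected indices: 7, 8, ..., 9; delta = 11
  P[7]: 24 + 11 = 35
  P[8]: 32 + 11 = 43
  P[9]: 40 + 11 = 51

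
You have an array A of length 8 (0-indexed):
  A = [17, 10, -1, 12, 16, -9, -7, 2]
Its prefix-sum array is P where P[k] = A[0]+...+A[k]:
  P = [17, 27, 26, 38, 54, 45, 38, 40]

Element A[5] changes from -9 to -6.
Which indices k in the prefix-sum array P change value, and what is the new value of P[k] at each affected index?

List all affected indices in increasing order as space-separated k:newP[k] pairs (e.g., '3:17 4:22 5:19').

P[k] = A[0] + ... + A[k]
P[k] includes A[5] iff k >= 5
Affected indices: 5, 6, ..., 7; delta = 3
  P[5]: 45 + 3 = 48
  P[6]: 38 + 3 = 41
  P[7]: 40 + 3 = 43

Answer: 5:48 6:41 7:43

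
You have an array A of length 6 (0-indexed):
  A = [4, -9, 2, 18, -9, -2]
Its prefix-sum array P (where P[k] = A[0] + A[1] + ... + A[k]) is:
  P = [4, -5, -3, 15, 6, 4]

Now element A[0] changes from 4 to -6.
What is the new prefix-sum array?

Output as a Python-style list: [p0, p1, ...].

Change: A[0] 4 -> -6, delta = -10
P[k] for k < 0: unchanged (A[0] not included)
P[k] for k >= 0: shift by delta = -10
  P[0] = 4 + -10 = -6
  P[1] = -5 + -10 = -15
  P[2] = -3 + -10 = -13
  P[3] = 15 + -10 = 5
  P[4] = 6 + -10 = -4
  P[5] = 4 + -10 = -6

Answer: [-6, -15, -13, 5, -4, -6]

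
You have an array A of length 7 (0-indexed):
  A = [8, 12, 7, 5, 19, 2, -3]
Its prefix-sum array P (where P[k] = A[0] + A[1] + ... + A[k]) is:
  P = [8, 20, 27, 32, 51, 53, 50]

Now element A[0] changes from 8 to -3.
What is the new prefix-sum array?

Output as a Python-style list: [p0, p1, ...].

Change: A[0] 8 -> -3, delta = -11
P[k] for k < 0: unchanged (A[0] not included)
P[k] for k >= 0: shift by delta = -11
  P[0] = 8 + -11 = -3
  P[1] = 20 + -11 = 9
  P[2] = 27 + -11 = 16
  P[3] = 32 + -11 = 21
  P[4] = 51 + -11 = 40
  P[5] = 53 + -11 = 42
  P[6] = 50 + -11 = 39

Answer: [-3, 9, 16, 21, 40, 42, 39]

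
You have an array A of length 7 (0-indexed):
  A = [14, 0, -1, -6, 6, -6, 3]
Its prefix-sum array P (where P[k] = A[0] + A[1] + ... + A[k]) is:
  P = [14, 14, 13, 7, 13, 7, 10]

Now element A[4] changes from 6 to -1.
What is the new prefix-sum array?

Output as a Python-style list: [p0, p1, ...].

Answer: [14, 14, 13, 7, 6, 0, 3]

Derivation:
Change: A[4] 6 -> -1, delta = -7
P[k] for k < 4: unchanged (A[4] not included)
P[k] for k >= 4: shift by delta = -7
  P[0] = 14 + 0 = 14
  P[1] = 14 + 0 = 14
  P[2] = 13 + 0 = 13
  P[3] = 7 + 0 = 7
  P[4] = 13 + -7 = 6
  P[5] = 7 + -7 = 0
  P[6] = 10 + -7 = 3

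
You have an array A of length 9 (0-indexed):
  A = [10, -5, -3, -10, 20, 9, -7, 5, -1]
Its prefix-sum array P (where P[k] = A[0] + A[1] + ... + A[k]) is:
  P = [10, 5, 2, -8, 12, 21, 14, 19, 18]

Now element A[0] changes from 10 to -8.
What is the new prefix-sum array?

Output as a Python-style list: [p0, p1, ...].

Change: A[0] 10 -> -8, delta = -18
P[k] for k < 0: unchanged (A[0] not included)
P[k] for k >= 0: shift by delta = -18
  P[0] = 10 + -18 = -8
  P[1] = 5 + -18 = -13
  P[2] = 2 + -18 = -16
  P[3] = -8 + -18 = -26
  P[4] = 12 + -18 = -6
  P[5] = 21 + -18 = 3
  P[6] = 14 + -18 = -4
  P[7] = 19 + -18 = 1
  P[8] = 18 + -18 = 0

Answer: [-8, -13, -16, -26, -6, 3, -4, 1, 0]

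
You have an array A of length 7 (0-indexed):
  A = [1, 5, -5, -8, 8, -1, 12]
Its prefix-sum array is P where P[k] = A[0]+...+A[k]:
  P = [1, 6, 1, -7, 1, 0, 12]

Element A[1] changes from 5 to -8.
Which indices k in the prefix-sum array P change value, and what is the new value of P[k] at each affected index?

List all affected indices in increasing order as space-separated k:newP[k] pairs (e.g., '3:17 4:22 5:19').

Answer: 1:-7 2:-12 3:-20 4:-12 5:-13 6:-1

Derivation:
P[k] = A[0] + ... + A[k]
P[k] includes A[1] iff k >= 1
Affected indices: 1, 2, ..., 6; delta = -13
  P[1]: 6 + -13 = -7
  P[2]: 1 + -13 = -12
  P[3]: -7 + -13 = -20
  P[4]: 1 + -13 = -12
  P[5]: 0 + -13 = -13
  P[6]: 12 + -13 = -1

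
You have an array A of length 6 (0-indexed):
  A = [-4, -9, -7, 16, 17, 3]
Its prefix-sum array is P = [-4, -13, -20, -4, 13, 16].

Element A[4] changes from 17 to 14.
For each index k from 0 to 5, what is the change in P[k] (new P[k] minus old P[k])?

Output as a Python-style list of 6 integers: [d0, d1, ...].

Answer: [0, 0, 0, 0, -3, -3]

Derivation:
Element change: A[4] 17 -> 14, delta = -3
For k < 4: P[k] unchanged, delta_P[k] = 0
For k >= 4: P[k] shifts by exactly -3
Delta array: [0, 0, 0, 0, -3, -3]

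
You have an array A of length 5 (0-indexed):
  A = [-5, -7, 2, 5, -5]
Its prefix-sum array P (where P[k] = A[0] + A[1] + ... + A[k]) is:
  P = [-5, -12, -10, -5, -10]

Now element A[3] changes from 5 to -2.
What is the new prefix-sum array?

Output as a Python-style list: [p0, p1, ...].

Answer: [-5, -12, -10, -12, -17]

Derivation:
Change: A[3] 5 -> -2, delta = -7
P[k] for k < 3: unchanged (A[3] not included)
P[k] for k >= 3: shift by delta = -7
  P[0] = -5 + 0 = -5
  P[1] = -12 + 0 = -12
  P[2] = -10 + 0 = -10
  P[3] = -5 + -7 = -12
  P[4] = -10 + -7 = -17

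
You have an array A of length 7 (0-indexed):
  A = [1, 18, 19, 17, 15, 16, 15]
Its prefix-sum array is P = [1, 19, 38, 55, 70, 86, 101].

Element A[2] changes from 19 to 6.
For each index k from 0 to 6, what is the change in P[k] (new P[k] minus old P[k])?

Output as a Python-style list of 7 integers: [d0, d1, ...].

Answer: [0, 0, -13, -13, -13, -13, -13]

Derivation:
Element change: A[2] 19 -> 6, delta = -13
For k < 2: P[k] unchanged, delta_P[k] = 0
For k >= 2: P[k] shifts by exactly -13
Delta array: [0, 0, -13, -13, -13, -13, -13]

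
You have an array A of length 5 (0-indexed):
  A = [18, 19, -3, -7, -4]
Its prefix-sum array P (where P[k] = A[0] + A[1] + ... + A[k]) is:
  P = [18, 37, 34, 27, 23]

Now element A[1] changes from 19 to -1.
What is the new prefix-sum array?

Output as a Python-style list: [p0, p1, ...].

Answer: [18, 17, 14, 7, 3]

Derivation:
Change: A[1] 19 -> -1, delta = -20
P[k] for k < 1: unchanged (A[1] not included)
P[k] for k >= 1: shift by delta = -20
  P[0] = 18 + 0 = 18
  P[1] = 37 + -20 = 17
  P[2] = 34 + -20 = 14
  P[3] = 27 + -20 = 7
  P[4] = 23 + -20 = 3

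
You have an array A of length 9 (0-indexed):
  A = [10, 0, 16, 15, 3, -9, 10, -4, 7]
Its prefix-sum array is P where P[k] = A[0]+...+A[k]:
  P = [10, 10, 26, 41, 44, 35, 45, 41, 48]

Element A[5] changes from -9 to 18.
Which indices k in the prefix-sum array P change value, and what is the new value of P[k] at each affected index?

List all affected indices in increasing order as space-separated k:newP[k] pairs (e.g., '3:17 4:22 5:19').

P[k] = A[0] + ... + A[k]
P[k] includes A[5] iff k >= 5
Affected indices: 5, 6, ..., 8; delta = 27
  P[5]: 35 + 27 = 62
  P[6]: 45 + 27 = 72
  P[7]: 41 + 27 = 68
  P[8]: 48 + 27 = 75

Answer: 5:62 6:72 7:68 8:75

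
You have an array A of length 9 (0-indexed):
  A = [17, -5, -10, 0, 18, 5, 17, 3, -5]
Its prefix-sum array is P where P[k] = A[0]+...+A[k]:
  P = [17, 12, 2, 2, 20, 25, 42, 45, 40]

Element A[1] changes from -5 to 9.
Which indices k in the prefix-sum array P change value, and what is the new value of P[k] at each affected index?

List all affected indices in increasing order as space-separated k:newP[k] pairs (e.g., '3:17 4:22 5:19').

P[k] = A[0] + ... + A[k]
P[k] includes A[1] iff k >= 1
Affected indices: 1, 2, ..., 8; delta = 14
  P[1]: 12 + 14 = 26
  P[2]: 2 + 14 = 16
  P[3]: 2 + 14 = 16
  P[4]: 20 + 14 = 34
  P[5]: 25 + 14 = 39
  P[6]: 42 + 14 = 56
  P[7]: 45 + 14 = 59
  P[8]: 40 + 14 = 54

Answer: 1:26 2:16 3:16 4:34 5:39 6:56 7:59 8:54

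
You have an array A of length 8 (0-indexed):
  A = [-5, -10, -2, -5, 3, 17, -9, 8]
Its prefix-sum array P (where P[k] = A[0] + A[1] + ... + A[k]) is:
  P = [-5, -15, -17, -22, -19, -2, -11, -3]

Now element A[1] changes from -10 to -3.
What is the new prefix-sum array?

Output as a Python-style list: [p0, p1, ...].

Answer: [-5, -8, -10, -15, -12, 5, -4, 4]

Derivation:
Change: A[1] -10 -> -3, delta = 7
P[k] for k < 1: unchanged (A[1] not included)
P[k] for k >= 1: shift by delta = 7
  P[0] = -5 + 0 = -5
  P[1] = -15 + 7 = -8
  P[2] = -17 + 7 = -10
  P[3] = -22 + 7 = -15
  P[4] = -19 + 7 = -12
  P[5] = -2 + 7 = 5
  P[6] = -11 + 7 = -4
  P[7] = -3 + 7 = 4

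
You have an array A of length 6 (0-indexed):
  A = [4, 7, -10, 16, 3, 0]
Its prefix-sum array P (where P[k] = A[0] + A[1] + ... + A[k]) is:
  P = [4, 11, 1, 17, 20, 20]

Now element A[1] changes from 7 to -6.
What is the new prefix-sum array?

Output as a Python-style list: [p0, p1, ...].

Change: A[1] 7 -> -6, delta = -13
P[k] for k < 1: unchanged (A[1] not included)
P[k] for k >= 1: shift by delta = -13
  P[0] = 4 + 0 = 4
  P[1] = 11 + -13 = -2
  P[2] = 1 + -13 = -12
  P[3] = 17 + -13 = 4
  P[4] = 20 + -13 = 7
  P[5] = 20 + -13 = 7

Answer: [4, -2, -12, 4, 7, 7]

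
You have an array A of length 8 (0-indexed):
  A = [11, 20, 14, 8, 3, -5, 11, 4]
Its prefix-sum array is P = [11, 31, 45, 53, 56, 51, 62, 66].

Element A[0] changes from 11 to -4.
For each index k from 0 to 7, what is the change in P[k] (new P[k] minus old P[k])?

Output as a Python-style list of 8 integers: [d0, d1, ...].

Element change: A[0] 11 -> -4, delta = -15
For k < 0: P[k] unchanged, delta_P[k] = 0
For k >= 0: P[k] shifts by exactly -15
Delta array: [-15, -15, -15, -15, -15, -15, -15, -15]

Answer: [-15, -15, -15, -15, -15, -15, -15, -15]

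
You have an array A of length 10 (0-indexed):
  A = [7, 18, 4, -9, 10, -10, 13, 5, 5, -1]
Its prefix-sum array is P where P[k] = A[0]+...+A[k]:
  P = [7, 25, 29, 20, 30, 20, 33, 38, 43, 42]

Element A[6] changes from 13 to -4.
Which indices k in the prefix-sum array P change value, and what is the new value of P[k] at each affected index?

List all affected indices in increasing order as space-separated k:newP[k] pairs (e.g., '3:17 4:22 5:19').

P[k] = A[0] + ... + A[k]
P[k] includes A[6] iff k >= 6
Affected indices: 6, 7, ..., 9; delta = -17
  P[6]: 33 + -17 = 16
  P[7]: 38 + -17 = 21
  P[8]: 43 + -17 = 26
  P[9]: 42 + -17 = 25

Answer: 6:16 7:21 8:26 9:25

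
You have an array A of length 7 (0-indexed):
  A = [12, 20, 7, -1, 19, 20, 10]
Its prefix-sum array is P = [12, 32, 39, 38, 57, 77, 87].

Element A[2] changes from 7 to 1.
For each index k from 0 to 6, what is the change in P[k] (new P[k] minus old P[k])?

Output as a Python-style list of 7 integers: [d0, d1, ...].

Answer: [0, 0, -6, -6, -6, -6, -6]

Derivation:
Element change: A[2] 7 -> 1, delta = -6
For k < 2: P[k] unchanged, delta_P[k] = 0
For k >= 2: P[k] shifts by exactly -6
Delta array: [0, 0, -6, -6, -6, -6, -6]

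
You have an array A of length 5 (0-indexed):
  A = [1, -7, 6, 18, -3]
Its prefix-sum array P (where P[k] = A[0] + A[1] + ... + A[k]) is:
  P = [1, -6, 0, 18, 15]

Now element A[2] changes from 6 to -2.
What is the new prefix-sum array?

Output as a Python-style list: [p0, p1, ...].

Change: A[2] 6 -> -2, delta = -8
P[k] for k < 2: unchanged (A[2] not included)
P[k] for k >= 2: shift by delta = -8
  P[0] = 1 + 0 = 1
  P[1] = -6 + 0 = -6
  P[2] = 0 + -8 = -8
  P[3] = 18 + -8 = 10
  P[4] = 15 + -8 = 7

Answer: [1, -6, -8, 10, 7]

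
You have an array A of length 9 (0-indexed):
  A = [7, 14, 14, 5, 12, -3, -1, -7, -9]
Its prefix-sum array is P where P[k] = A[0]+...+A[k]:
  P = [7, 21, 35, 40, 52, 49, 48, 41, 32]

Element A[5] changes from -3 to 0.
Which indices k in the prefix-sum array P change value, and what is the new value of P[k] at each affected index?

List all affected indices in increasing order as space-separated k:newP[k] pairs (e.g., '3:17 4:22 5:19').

P[k] = A[0] + ... + A[k]
P[k] includes A[5] iff k >= 5
Affected indices: 5, 6, ..., 8; delta = 3
  P[5]: 49 + 3 = 52
  P[6]: 48 + 3 = 51
  P[7]: 41 + 3 = 44
  P[8]: 32 + 3 = 35

Answer: 5:52 6:51 7:44 8:35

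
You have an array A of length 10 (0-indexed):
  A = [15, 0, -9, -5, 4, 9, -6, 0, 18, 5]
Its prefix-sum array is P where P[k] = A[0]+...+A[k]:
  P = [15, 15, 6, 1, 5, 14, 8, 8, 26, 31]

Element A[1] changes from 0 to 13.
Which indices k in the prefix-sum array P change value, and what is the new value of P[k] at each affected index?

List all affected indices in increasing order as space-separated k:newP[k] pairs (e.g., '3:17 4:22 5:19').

Answer: 1:28 2:19 3:14 4:18 5:27 6:21 7:21 8:39 9:44

Derivation:
P[k] = A[0] + ... + A[k]
P[k] includes A[1] iff k >= 1
Affected indices: 1, 2, ..., 9; delta = 13
  P[1]: 15 + 13 = 28
  P[2]: 6 + 13 = 19
  P[3]: 1 + 13 = 14
  P[4]: 5 + 13 = 18
  P[5]: 14 + 13 = 27
  P[6]: 8 + 13 = 21
  P[7]: 8 + 13 = 21
  P[8]: 26 + 13 = 39
  P[9]: 31 + 13 = 44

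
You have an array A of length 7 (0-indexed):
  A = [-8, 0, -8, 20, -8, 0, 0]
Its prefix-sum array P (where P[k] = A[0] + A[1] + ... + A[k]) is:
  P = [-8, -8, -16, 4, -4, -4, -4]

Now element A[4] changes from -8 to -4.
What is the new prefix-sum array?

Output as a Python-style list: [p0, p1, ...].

Change: A[4] -8 -> -4, delta = 4
P[k] for k < 4: unchanged (A[4] not included)
P[k] for k >= 4: shift by delta = 4
  P[0] = -8 + 0 = -8
  P[1] = -8 + 0 = -8
  P[2] = -16 + 0 = -16
  P[3] = 4 + 0 = 4
  P[4] = -4 + 4 = 0
  P[5] = -4 + 4 = 0
  P[6] = -4 + 4 = 0

Answer: [-8, -8, -16, 4, 0, 0, 0]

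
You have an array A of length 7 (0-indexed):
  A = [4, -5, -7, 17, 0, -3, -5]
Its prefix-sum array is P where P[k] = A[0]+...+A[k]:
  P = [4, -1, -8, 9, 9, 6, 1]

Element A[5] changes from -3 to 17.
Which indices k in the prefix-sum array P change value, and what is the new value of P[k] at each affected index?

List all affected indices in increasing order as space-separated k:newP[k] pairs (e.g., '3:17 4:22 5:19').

P[k] = A[0] + ... + A[k]
P[k] includes A[5] iff k >= 5
Affected indices: 5, 6, ..., 6; delta = 20
  P[5]: 6 + 20 = 26
  P[6]: 1 + 20 = 21

Answer: 5:26 6:21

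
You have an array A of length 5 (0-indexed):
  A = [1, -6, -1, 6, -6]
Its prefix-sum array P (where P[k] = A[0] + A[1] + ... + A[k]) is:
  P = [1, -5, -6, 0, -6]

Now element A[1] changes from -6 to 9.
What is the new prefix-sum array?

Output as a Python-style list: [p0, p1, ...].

Answer: [1, 10, 9, 15, 9]

Derivation:
Change: A[1] -6 -> 9, delta = 15
P[k] for k < 1: unchanged (A[1] not included)
P[k] for k >= 1: shift by delta = 15
  P[0] = 1 + 0 = 1
  P[1] = -5 + 15 = 10
  P[2] = -6 + 15 = 9
  P[3] = 0 + 15 = 15
  P[4] = -6 + 15 = 9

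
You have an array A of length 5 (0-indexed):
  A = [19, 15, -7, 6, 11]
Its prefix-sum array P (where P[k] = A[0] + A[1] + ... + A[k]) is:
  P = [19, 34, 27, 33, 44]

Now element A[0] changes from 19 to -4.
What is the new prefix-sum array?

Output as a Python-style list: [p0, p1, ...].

Change: A[0] 19 -> -4, delta = -23
P[k] for k < 0: unchanged (A[0] not included)
P[k] for k >= 0: shift by delta = -23
  P[0] = 19 + -23 = -4
  P[1] = 34 + -23 = 11
  P[2] = 27 + -23 = 4
  P[3] = 33 + -23 = 10
  P[4] = 44 + -23 = 21

Answer: [-4, 11, 4, 10, 21]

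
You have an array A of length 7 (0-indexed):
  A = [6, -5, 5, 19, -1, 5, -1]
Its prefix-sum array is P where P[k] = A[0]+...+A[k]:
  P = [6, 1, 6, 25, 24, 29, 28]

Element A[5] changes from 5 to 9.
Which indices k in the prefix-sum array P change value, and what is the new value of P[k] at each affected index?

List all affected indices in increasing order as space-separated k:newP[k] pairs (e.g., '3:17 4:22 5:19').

Answer: 5:33 6:32

Derivation:
P[k] = A[0] + ... + A[k]
P[k] includes A[5] iff k >= 5
Affected indices: 5, 6, ..., 6; delta = 4
  P[5]: 29 + 4 = 33
  P[6]: 28 + 4 = 32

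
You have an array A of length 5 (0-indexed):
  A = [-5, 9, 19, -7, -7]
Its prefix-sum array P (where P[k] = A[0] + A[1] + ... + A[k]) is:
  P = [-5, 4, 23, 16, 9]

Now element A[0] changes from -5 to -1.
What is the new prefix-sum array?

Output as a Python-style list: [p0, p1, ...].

Answer: [-1, 8, 27, 20, 13]

Derivation:
Change: A[0] -5 -> -1, delta = 4
P[k] for k < 0: unchanged (A[0] not included)
P[k] for k >= 0: shift by delta = 4
  P[0] = -5 + 4 = -1
  P[1] = 4 + 4 = 8
  P[2] = 23 + 4 = 27
  P[3] = 16 + 4 = 20
  P[4] = 9 + 4 = 13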